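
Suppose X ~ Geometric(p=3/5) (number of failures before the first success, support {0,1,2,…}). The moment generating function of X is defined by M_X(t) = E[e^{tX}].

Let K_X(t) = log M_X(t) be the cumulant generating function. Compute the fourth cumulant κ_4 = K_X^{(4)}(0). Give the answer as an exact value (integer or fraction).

κ_4 = K^(4)(0) = 230/27

M_X(t) = 3/(5*(1 - 2*e^(t)/5))
K_X(t) = log M_X(t) = -log(1 - 2*e^(t)/5) - log(5) + log(3)
K^(4)(t) = (40*e^(3*t) + 400*e^(2*t) + 250*e^(t))/(16*e^(4*t) - 160*e^(3*t) + 600*e^(2*t) - 1000*e^(t) + 625)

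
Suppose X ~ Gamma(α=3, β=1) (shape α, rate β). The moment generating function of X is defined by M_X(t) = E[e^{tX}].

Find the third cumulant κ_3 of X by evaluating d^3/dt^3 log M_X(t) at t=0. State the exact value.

κ_3 = K^(3)(0) = 6

M_X(t) = (1 - t)^(-3)
K_X(t) = log M_X(t) = -3*log(1 - t)
K^(3)(t) = -6/(t^3 - 3*t^2 + 3*t - 1)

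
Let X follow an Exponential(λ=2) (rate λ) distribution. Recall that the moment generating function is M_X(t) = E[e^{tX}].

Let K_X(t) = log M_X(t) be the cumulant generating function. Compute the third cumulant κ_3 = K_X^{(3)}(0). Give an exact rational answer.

M_X(t) = 2/(2 - t)
K_X(t) = log M_X(t) = -log(2 - t) + log(2)
dK/dt = -1/(t - 2)
d^2K/dt^2 = 1/(t^2 - 4*t + 4)
d^3K/dt^3 = -2/(t^3 - 6*t^2 + 12*t - 8)

κ_3 = d^3K/dt^3 |_{t=0} = 1/4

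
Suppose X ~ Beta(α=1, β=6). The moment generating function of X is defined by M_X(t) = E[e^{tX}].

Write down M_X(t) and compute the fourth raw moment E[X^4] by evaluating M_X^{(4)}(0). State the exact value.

M_X(t) = ₁F₁(1; 7; t)
M^(4)(t) = ₁F₁(5; 11; t)/210

E[X^4] = M^(4)(0) = 1/210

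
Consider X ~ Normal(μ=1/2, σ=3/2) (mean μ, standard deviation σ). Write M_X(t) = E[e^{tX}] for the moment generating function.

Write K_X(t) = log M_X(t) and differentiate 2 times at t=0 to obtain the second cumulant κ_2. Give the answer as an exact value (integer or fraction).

κ_2 = K^(2)(0) = 9/4

M_X(t) = e^(9*t^2/8 + t/2)
K_X(t) = log M_X(t) = 9*t^2/8 + t/2
K^(2)(t) = 9/4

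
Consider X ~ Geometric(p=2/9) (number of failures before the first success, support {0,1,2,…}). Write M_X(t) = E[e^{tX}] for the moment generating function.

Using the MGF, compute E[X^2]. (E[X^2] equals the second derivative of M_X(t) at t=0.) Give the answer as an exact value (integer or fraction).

E[X^2] = d^2M/dt^2 |_{t=0} = 28

M_X(t) = 2/(9*(1 - 7*e^(t)/9))
dM/dt = 14*e^(t)/(49*e^(2*t) - 126*e^(t) + 81)
d^2M/dt^2 = (-98*e^(2*t) - 126*e^(t))/(343*e^(3*t) - 1323*e^(2*t) + 1701*e^(t) - 729)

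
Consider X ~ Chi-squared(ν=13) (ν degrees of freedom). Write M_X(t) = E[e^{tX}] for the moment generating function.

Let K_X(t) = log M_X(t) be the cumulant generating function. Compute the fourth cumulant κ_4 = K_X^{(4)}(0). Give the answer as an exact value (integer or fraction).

M_X(t) = (1 - 2*t)^(-13/2)
K_X(t) = log M_X(t) = -13*log(1 - 2*t)/2
K^(4)(t) = 624/(16*t^4 - 32*t^3 + 24*t^2 - 8*t + 1)

κ_4 = K^(4)(0) = 624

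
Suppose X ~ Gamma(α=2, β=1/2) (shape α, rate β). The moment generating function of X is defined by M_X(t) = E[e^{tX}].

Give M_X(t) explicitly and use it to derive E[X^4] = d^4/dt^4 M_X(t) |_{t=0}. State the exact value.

E[X^4] = M′′′′(0) = 1920

M_X(t) = 1/(4*(1/2 - t)^2)
M′(t) = -4/(8*t^3 - 12*t^2 + 6*t - 1)
M′′(t) = 24/(16*t^4 - 32*t^3 + 24*t^2 - 8*t + 1)
M′′′(t) = -192/(32*t^5 - 80*t^4 + 80*t^3 - 40*t^2 + 10*t - 1)
M′′′′(t) = 1920/(64*t^6 - 192*t^5 + 240*t^4 - 160*t^3 + 60*t^2 - 12*t + 1)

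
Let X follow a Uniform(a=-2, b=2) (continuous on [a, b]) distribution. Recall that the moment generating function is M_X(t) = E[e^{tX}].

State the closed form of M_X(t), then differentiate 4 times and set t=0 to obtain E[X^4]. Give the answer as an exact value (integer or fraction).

M_X(t) = (e^(2*t) - e^(-2*t))/(4*t)
M′(t) = (2*t*e^(4*t) + 2*t - e^(4*t) + 1)*e^(-2*t)/(4*t^2)
M′′(t) = (2*t^2*e^(4*t) - 2*t^2 - 2*t*e^(4*t) - 2*t + e^(4*t) - 1)*e^(-2*t)/(2*t^3)
M′′′(t) = (4*t^3*e^(4*t) + 4*t^3 - 6*t^2*e^(4*t) + 6*t^2 + 6*t*e^(4*t) + 6*t - 3*e^(4*t) + 3)*e^(-2*t)/(2*t^4)
M′′′′(t) = (4*t^4*e^(4*t) - 4*t^4 - 8*t^3*e^(4*t) - 8*t^3 + 12*t^2*e^(4*t) - 12*t^2 - 12*t*e^(4*t) - 12*t + 6*e^(4*t) - 6)*e^(-2*t)/t^5

E[X^4] = M′′′′(0) = 16/5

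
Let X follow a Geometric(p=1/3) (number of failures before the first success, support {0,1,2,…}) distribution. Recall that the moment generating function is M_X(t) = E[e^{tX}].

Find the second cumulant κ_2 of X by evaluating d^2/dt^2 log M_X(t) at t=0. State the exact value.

κ_2 = K′′(0) = 6

M_X(t) = 1/(3*(1 - 2*e^(t)/3))
K_X(t) = log M_X(t) = -log(1 - 2*e^(t)/3) - log(3)
K′(t) = -2*e^(t)/(2*e^(t) - 3)
K′′(t) = 6*e^(t)/(4*e^(2*t) - 12*e^(t) + 9)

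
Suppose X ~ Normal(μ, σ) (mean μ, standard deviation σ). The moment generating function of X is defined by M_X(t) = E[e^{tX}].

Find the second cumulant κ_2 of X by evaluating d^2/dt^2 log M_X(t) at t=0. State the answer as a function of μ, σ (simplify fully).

κ_2 = K^(2)(0) = σ^2

M_X(t) = e^(μ*t + σ^2*t^2/2)
K_X(t) = log M_X(t) = μ*t + σ^2*t^2/2
K^(2)(t) = σ^2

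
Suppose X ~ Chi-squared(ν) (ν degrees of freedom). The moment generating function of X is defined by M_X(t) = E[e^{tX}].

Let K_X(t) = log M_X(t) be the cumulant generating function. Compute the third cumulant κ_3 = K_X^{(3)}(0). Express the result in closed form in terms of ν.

κ_3 = d^3K/dt^3 |_{t=0} = 8*ν

M_X(t) = (1 - 2*t)^(-ν/2)
K_X(t) = log M_X(t) = -ν*log(1 - 2*t)/2
dK/dt = -ν/(2*t - 1)
d^2K/dt^2 = 2*ν/(4*t^2 - 4*t + 1)
d^3K/dt^3 = -8*ν/(8*t^3 - 12*t^2 + 6*t - 1)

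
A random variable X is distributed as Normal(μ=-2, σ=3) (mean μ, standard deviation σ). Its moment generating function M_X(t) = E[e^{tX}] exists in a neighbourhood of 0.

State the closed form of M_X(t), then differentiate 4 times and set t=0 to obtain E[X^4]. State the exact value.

M_X(t) = e^(9*t^2/2 - 2*t)
M′(t) = 9*t*e^(-2*t)*e^(9*t^2/2) - 2*e^(-2*t)*e^(9*t^2/2)
M′′(t) = (81*t^2*e^(9*t^2/2) - 36*t*e^(9*t^2/2) + 13*e^(9*t^2/2))*e^(-2*t)
M′′′(t) = (729*t^3*e^(9*t^2/2) - 486*t^2*e^(9*t^2/2) + 351*t*e^(9*t^2/2) - 62*e^(9*t^2/2))*e^(-2*t)
M′′′′(t) = (6561*t^4*e^(9*t^2/2) - 5832*t^3*e^(9*t^2/2) + 6318*t^2*e^(9*t^2/2) - 2232*t*e^(9*t^2/2) + 475*e^(9*t^2/2))*e^(-2*t)

E[X^4] = M′′′′(0) = 475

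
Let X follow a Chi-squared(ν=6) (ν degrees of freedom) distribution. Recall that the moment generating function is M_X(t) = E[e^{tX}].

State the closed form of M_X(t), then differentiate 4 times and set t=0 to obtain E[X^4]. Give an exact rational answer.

M_X(t) = (1 - 2*t)^(-3)
dM/dt = 6/(16*t^4 - 32*t^3 + 24*t^2 - 8*t + 1)
d^2M/dt^2 = -48/(32*t^5 - 80*t^4 + 80*t^3 - 40*t^2 + 10*t - 1)
d^3M/dt^3 = 480/(64*t^6 - 192*t^5 + 240*t^4 - 160*t^3 + 60*t^2 - 12*t + 1)
d^4M/dt^4 = -5760/(128*t^7 - 448*t^6 + 672*t^5 - 560*t^4 + 280*t^3 - 84*t^2 + 14*t - 1)

E[X^4] = d^4M/dt^4 |_{t=0} = 5760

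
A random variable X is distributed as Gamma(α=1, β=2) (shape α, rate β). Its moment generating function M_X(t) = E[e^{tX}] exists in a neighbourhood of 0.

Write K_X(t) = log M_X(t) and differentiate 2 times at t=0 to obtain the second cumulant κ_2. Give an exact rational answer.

M_X(t) = 2/(2 - t)
K_X(t) = log M_X(t) = -log(2 - t) + log(2)
K^(2)(t) = 1/(t^2 - 4*t + 4)

κ_2 = K^(2)(0) = 1/4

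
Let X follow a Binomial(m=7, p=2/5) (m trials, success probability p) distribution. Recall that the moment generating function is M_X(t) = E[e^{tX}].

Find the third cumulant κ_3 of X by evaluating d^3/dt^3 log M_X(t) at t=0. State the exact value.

M_X(t) = (2*e^(t)/5 + 3/5)^7
K_X(t) = log M_X(t) = 7*log(2*e^(t)/5 + 3/5)
K′(t) = 14*e^(t)/(2*e^(t) + 3)
K′′(t) = 42*e^(t)/(4*e^(2*t) + 12*e^(t) + 9)
K′′′(t) = (-84*e^(2*t) + 126*e^(t))/(8*e^(3*t) + 36*e^(2*t) + 54*e^(t) + 27)

κ_3 = K′′′(0) = 42/125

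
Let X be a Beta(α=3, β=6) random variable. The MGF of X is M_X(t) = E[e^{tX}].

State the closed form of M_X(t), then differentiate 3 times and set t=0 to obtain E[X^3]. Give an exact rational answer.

E[X^3] = M′′′(0) = 2/33

M_X(t) = ₁F₁(3; 9; t)
M′(t) = ₁F₁(4; 10; t)/3
M′′(t) = 2*₁F₁(5; 11; t)/15
M′′′(t) = 2*₁F₁(6; 12; t)/33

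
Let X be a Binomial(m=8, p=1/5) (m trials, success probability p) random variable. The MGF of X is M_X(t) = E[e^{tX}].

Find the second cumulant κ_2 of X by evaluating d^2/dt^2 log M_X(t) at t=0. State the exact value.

κ_2 = d^2K/dt^2 |_{t=0} = 32/25

M_X(t) = (e^(t)/5 + 4/5)^8
K_X(t) = log M_X(t) = 8*log(e^(t)/5 + 4/5)
dK/dt = 8*e^(t)/(e^(t) + 4)
d^2K/dt^2 = 32*e^(t)/(e^(2*t) + 8*e^(t) + 16)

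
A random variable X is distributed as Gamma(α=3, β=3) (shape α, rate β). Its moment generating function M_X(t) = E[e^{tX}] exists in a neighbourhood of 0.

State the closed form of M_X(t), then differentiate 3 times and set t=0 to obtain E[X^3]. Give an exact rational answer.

M_X(t) = 27/(3 - t)^3
M′(t) = 81/(t^4 - 12*t^3 + 54*t^2 - 108*t + 81)
M′′(t) = -324/(t^5 - 15*t^4 + 90*t^3 - 270*t^2 + 405*t - 243)
M′′′(t) = 1620/(t^6 - 18*t^5 + 135*t^4 - 540*t^3 + 1215*t^2 - 1458*t + 729)

E[X^3] = M′′′(0) = 20/9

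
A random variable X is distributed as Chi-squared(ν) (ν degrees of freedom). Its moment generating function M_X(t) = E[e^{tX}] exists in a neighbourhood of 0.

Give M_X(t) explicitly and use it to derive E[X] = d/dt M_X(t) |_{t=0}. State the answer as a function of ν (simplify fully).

M_X(t) = (1 - 2*t)^(-ν/2)
M′(t) = -ν/(2*t*(1 - 2*t)^(ν/2) - (1 - 2*t)^(ν/2))

E[X] = M′(0) = ν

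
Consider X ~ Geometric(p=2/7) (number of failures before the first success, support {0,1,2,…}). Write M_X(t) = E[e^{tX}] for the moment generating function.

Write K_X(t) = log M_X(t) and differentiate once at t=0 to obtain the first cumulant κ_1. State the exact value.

M_X(t) = 2/(7*(1 - 5*e^(t)/7))
K_X(t) = log M_X(t) = -log(1 - 5*e^(t)/7) - log(7) + log(2)
D[K](t) = -5*e^(t)/(5*e^(t) - 7)

κ_1 = D[K](0) = 5/2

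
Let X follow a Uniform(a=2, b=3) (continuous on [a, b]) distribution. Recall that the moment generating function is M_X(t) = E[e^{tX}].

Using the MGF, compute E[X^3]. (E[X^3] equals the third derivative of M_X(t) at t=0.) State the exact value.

M_X(t) = (e^(3*t) - e^(2*t))/t
D^3[M](t) = (27*t^3*e^(3*t) - 8*t^3*e^(2*t) - 27*t^2*e^(3*t) + 12*t^2*e^(2*t) + 18*t*e^(3*t) - 12*t*e^(2*t) - 6*e^(3*t) + 6*e^(2*t))/t^4

E[X^3] = D^3[M](0) = 65/4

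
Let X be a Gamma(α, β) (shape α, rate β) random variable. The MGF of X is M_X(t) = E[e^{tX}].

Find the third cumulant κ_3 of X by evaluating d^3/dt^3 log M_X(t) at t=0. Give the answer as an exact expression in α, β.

M_X(t) = (β/(β - t))^α
K_X(t) = log M_X(t) = α*(log(β) - log(β - t))
dK/dt = -α/(-β + t)
d^2K/dt^2 = α/(β^2 - 2*β*t + t^2)
d^3K/dt^3 = -2*α/(-β^3 + 3*β^2*t - 3*β*t^2 + t^3)

κ_3 = d^3K/dt^3 |_{t=0} = 2*α/β^3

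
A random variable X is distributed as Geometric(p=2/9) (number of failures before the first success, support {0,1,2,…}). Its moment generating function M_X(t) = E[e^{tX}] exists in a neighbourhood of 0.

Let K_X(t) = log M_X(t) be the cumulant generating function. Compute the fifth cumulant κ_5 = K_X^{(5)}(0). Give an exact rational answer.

M_X(t) = 2/(9*(1 - 7*e^(t)/9))
K_X(t) = log M_X(t) = -log(1 - 7*e^(t)/9) - 2*log(3) + log(2)
K^(5)(t) = (-21609*e^(4*t) - 305613*e^(3*t) - 392931*e^(2*t) - 45927*e^(t))/(16807*e^(5*t) - 108045*e^(4*t) + 277830*e^(3*t) - 357210*e^(2*t) + 229635*e^(t) - 59049)

κ_5 = K^(5)(0) = 23940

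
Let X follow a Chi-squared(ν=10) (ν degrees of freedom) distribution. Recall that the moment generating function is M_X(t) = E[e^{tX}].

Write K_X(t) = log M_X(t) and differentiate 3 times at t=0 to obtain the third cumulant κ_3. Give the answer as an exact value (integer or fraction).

κ_3 = D^3[K](0) = 80

M_X(t) = (1 - 2*t)^(-5)
K_X(t) = log M_X(t) = -5*log(1 - 2*t)
D^3[K](t) = -80/(8*t^3 - 12*t^2 + 6*t - 1)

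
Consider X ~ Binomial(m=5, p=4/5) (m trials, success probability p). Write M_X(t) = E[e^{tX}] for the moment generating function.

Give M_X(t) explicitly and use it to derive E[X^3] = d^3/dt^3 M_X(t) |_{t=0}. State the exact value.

M_X(t) = (4*e^(t)/5 + 1/5)^5
D^3[M](t) = 1024*e^(5*t)/25 + 16384*e^(4*t)/625 + 3456*e^(3*t)/625 + 256*e^(2*t)/625 + 4*e^(t)/625

E[X^3] = D^3[M](0) = 1828/25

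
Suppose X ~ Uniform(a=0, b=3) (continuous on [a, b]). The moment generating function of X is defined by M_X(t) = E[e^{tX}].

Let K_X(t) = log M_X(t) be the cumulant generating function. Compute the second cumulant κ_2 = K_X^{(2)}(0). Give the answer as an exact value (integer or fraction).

κ_2 = d^2K/dt^2 |_{t=0} = 3/4

M_X(t) = (e^(3*t) - 1)/(3*t)
K_X(t) = log M_X(t) = -log(t) + log(e^(3*t) - 1) - log(3)
dK/dt = (3*t*e^(3*t) - e^(3*t) + 1)/(t*e^(3*t) - t)
d^2K/dt^2 = (-9*t^2*e^(3*t) + e^(6*t) - 2*e^(3*t) + 1)/(t^2*e^(6*t) - 2*t^2*e^(3*t) + t^2)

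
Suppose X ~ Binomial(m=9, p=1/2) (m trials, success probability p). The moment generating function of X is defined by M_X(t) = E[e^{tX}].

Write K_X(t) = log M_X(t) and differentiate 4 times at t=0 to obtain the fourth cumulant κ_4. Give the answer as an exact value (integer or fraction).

κ_4 = K^(4)(0) = -9/8

M_X(t) = (e^(t)/2 + 1/2)^9
K_X(t) = log M_X(t) = 9*log(e^(t)/2 + 1/2)
K^(4)(t) = (9*e^(3*t) - 36*e^(2*t) + 9*e^(t))/(e^(4*t) + 4*e^(3*t) + 6*e^(2*t) + 4*e^(t) + 1)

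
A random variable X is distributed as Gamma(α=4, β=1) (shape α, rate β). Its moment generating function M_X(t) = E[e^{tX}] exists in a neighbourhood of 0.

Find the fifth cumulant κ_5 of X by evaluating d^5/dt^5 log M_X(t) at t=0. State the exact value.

κ_5 = d^5K/dt^5 |_{t=0} = 96

M_X(t) = (1 - t)^(-4)
K_X(t) = log M_X(t) = -4*log(1 - t)
dK/dt = -4/(t - 1)
d^2K/dt^2 = 4/(t^2 - 2*t + 1)
d^3K/dt^3 = -8/(t^3 - 3*t^2 + 3*t - 1)
d^4K/dt^4 = 24/(t^4 - 4*t^3 + 6*t^2 - 4*t + 1)
d^5K/dt^5 = -96/(t^5 - 5*t^4 + 10*t^3 - 10*t^2 + 5*t - 1)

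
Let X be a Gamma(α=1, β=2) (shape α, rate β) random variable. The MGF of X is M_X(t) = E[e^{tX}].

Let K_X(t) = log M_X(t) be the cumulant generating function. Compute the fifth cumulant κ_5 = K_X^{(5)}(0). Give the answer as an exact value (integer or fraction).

M_X(t) = 2/(2 - t)
K_X(t) = log M_X(t) = -log(2 - t) + log(2)
K^(5)(t) = -24/(t^5 - 10*t^4 + 40*t^3 - 80*t^2 + 80*t - 32)

κ_5 = K^(5)(0) = 3/4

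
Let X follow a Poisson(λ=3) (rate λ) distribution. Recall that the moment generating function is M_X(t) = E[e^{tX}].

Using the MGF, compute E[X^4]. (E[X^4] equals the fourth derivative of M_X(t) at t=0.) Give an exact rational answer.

M_X(t) = e^(3*e^(t) - 3)
D^4[M](t) = (81*e^(4*t)*e^(3*e^(t)) + 162*e^(3*t)*e^(3*e^(t)) + 63*e^(2*t)*e^(3*e^(t)) + 3*e^(t)*e^(3*e^(t)))*e^(-3)

E[X^4] = D^4[M](0) = 309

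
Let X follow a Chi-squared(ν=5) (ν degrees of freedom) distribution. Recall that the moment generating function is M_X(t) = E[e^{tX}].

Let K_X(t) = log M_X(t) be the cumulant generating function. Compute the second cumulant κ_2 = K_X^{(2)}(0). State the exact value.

κ_2 = D^2[K](0) = 10

M_X(t) = (1 - 2*t)^(-5/2)
K_X(t) = log M_X(t) = -5*log(1 - 2*t)/2
D^2[K](t) = 10/(4*t^2 - 4*t + 1)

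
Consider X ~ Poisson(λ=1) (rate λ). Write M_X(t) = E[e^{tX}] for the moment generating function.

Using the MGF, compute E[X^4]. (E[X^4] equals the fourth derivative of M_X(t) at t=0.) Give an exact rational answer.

E[X^4] = M′′′′(0) = 15

M_X(t) = e^(e^(t) - 1)
M′(t) = e^(-1)*e^(t)*e^(e^(t))
M′′(t) = (e^(2*t)*e^(e^(t)) + e^(t)*e^(e^(t)))*e^(-1)
M′′′(t) = (e^(3*t)*e^(e^(t)) + 3*e^(2*t)*e^(e^(t)) + e^(t)*e^(e^(t)))*e^(-1)
M′′′′(t) = (e^(4*t)*e^(e^(t)) + 6*e^(3*t)*e^(e^(t)) + 7*e^(2*t)*e^(e^(t)) + e^(t)*e^(e^(t)))*e^(-1)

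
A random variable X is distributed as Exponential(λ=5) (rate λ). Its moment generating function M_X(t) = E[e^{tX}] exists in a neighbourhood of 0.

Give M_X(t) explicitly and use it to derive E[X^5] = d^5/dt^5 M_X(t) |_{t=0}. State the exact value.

E[X^5] = D^5[M](0) = 24/625

M_X(t) = 5/(5 - t)
D^5[M](t) = 600/(t^6 - 30*t^5 + 375*t^4 - 2500*t^3 + 9375*t^2 - 18750*t + 15625)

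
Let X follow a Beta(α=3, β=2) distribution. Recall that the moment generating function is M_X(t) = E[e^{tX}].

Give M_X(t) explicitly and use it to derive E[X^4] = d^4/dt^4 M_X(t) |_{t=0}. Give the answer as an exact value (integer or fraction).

M_X(t) = ₁F₁(3; 5; t)
M^(4)(t) = 3*₁F₁(7; 9; t)/14

E[X^4] = M^(4)(0) = 3/14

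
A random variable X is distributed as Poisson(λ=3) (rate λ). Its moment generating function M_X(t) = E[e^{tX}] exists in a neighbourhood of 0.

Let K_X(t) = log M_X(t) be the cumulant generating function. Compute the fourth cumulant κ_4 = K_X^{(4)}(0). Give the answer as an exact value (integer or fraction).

κ_4 = d^4K/dt^4 |_{t=0} = 3

M_X(t) = e^(3*e^(t) - 3)
K_X(t) = log M_X(t) = 3*e^(t) - 3
dK/dt = 3*e^(t)
d^2K/dt^2 = 3*e^(t)
d^3K/dt^3 = 3*e^(t)
d^4K/dt^4 = 3*e^(t)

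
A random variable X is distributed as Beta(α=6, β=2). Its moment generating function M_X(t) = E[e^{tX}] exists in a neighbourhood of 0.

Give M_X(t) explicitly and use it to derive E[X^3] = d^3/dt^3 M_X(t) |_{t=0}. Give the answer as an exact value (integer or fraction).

E[X^3] = M^(3)(0) = 7/15

M_X(t) = ₁F₁(6; 8; t)
M^(3)(t) = 7*₁F₁(9; 11; t)/15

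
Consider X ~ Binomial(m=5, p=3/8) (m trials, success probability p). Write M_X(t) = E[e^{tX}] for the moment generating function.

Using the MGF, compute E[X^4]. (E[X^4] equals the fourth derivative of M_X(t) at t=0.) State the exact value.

M_X(t) = (3*e^(t)/8 + 5/8)^5
M^(4)(t) = 151875*e^(5*t)/32768 + 2025*e^(4*t)/128 + 273375*e^(3*t)/16384 + 5625*e^(2*t)/1024 + 9375*e^(t)/32768

E[X^4] = M^(4)(0) = 21975/512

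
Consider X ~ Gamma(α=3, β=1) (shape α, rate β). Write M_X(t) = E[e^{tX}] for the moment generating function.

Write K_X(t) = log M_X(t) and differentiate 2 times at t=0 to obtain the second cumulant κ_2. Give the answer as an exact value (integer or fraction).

M_X(t) = (1 - t)^(-3)
K_X(t) = log M_X(t) = -3*log(1 - t)
K′(t) = -3/(t - 1)
K′′(t) = 3/(t^2 - 2*t + 1)

κ_2 = K′′(0) = 3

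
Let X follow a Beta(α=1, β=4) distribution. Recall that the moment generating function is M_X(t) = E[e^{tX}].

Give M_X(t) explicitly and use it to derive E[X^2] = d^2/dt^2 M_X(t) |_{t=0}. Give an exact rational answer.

E[X^2] = M^(2)(0) = 1/15

M_X(t) = ₁F₁(1; 5; t)
M^(2)(t) = ₁F₁(3; 7; t)/15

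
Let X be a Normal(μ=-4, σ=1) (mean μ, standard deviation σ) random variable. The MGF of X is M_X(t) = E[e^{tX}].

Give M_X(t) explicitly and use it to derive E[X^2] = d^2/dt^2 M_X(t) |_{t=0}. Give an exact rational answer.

M_X(t) = e^(t^2/2 - 4*t)
M′(t) = t*e^(-4*t)*e^(t^2/2) - 4*e^(-4*t)*e^(t^2/2)
M′′(t) = (t^2*e^(t^2/2) - 8*t*e^(t^2/2) + 17*e^(t^2/2))*e^(-4*t)

E[X^2] = M′′(0) = 17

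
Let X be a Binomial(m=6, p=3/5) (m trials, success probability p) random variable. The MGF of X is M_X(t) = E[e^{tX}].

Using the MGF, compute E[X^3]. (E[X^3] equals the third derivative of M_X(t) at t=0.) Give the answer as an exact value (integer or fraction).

M_X(t) = (3*e^(t)/5 + 2/5)^6
D^3[M](t) = 157464*e^(6*t)/15625 + 2916*e^(5*t)/125 + 62208*e^(4*t)/3125 + 23328*e^(3*t)/3125 + 3456*e^(2*t)/3125 + 576*e^(t)/15625

E[X^3] = D^3[M](0) = 1548/25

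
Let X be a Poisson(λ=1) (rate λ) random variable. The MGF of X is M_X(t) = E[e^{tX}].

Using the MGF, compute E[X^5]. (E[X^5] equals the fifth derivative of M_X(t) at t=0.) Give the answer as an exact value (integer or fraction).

E[X^5] = D^5[M](0) = 52

M_X(t) = e^(e^(t) - 1)
D^5[M](t) = (e^(5*t)*e^(e^(t)) + 10*e^(4*t)*e^(e^(t)) + 25*e^(3*t)*e^(e^(t)) + 15*e^(2*t)*e^(e^(t)) + e^(t)*e^(e^(t)))*e^(-1)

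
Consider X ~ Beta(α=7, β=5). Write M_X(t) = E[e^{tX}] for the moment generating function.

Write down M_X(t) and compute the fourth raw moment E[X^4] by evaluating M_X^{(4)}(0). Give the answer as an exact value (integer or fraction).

E[X^4] = D^4[M](0) = 2/13

M_X(t) = ₁F₁(7; 12; t)
D^4[M](t) = 2*₁F₁(11; 16; t)/13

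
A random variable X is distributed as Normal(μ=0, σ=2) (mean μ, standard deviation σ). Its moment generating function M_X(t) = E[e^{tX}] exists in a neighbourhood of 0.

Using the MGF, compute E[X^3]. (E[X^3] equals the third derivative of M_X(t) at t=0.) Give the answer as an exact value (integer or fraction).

M_X(t) = e^(2*t^2)
dM/dt = 4*t*e^(2*t^2)
d^2M/dt^2 = 16*t^2*e^(2*t^2) + 4*e^(2*t^2)
d^3M/dt^3 = 64*t^3*e^(2*t^2) + 48*t*e^(2*t^2)

E[X^3] = d^3M/dt^3 |_{t=0} = 0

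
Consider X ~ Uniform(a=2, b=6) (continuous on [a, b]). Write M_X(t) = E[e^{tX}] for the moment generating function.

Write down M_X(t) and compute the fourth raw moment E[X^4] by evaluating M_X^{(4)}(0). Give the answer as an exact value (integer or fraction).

M_X(t) = (e^(6*t) - e^(2*t))/(4*t)
M^(4)(t) = (324*t^4*e^(6*t) - 4*t^4*e^(2*t) - 216*t^3*e^(6*t) + 8*t^3*e^(2*t) + 108*t^2*e^(6*t) - 12*t^2*e^(2*t) - 36*t*e^(6*t) + 12*t*e^(2*t) + 6*e^(6*t) - 6*e^(2*t))/t^5

E[X^4] = M^(4)(0) = 1936/5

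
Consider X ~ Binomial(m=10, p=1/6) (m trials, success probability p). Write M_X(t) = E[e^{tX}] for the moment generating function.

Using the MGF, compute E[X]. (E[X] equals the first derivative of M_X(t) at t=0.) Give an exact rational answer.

E[X] = M^(1)(0) = 5/3

M_X(t) = (e^(t)/6 + 5/6)^10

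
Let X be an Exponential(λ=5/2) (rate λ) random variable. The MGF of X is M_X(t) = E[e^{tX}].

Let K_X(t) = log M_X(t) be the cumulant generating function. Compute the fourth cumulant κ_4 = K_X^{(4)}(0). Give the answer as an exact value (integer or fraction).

κ_4 = d^4K/dt^4 |_{t=0} = 96/625

M_X(t) = 5/(2*(5/2 - t))
K_X(t) = log M_X(t) = -log(5/2 - t) - log(2) + log(5)
dK/dt = -2/(2*t - 5)
d^2K/dt^2 = 4/(4*t^2 - 20*t + 25)
d^3K/dt^3 = -16/(8*t^3 - 60*t^2 + 150*t - 125)
d^4K/dt^4 = 96/(16*t^4 - 160*t^3 + 600*t^2 - 1000*t + 625)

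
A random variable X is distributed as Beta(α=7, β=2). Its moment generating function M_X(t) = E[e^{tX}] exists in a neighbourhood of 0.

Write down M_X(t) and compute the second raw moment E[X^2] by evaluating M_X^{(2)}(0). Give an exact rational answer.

E[X^2] = D^2[M](0) = 28/45

M_X(t) = ₁F₁(7; 9; t)
D^2[M](t) = 28*₁F₁(9; 11; t)/45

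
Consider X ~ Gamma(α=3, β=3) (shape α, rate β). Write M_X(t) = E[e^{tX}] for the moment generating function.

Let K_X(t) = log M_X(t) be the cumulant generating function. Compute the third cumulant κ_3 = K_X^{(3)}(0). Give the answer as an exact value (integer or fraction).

M_X(t) = 27/(3 - t)^3
K_X(t) = log M_X(t) = -3*log(3 - t) + 3*log(3)
D^3[K](t) = -6/(t^3 - 9*t^2 + 27*t - 27)

κ_3 = D^3[K](0) = 2/9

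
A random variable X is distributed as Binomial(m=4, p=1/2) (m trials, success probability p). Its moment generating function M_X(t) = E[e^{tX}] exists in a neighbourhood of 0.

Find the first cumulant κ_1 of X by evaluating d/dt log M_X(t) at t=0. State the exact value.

κ_1 = K^(1)(0) = 2

M_X(t) = (e^(t)/2 + 1/2)^4
K_X(t) = log M_X(t) = 4*log(e^(t)/2 + 1/2)
K^(1)(t) = 4*e^(t)/(e^(t) + 1)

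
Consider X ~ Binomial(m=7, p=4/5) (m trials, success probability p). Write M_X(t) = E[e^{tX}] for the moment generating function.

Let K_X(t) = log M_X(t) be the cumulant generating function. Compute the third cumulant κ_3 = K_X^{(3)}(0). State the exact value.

M_X(t) = (4*e^(t)/5 + 1/5)^7
K_X(t) = log M_X(t) = 7*log(4*e^(t)/5 + 1/5)
K′(t) = 28*e^(t)/(4*e^(t) + 1)
K′′(t) = 28*e^(t)/(16*e^(2*t) + 8*e^(t) + 1)
K′′′(t) = (-112*e^(2*t) + 28*e^(t))/(64*e^(3*t) + 48*e^(2*t) + 12*e^(t) + 1)

κ_3 = K′′′(0) = -84/125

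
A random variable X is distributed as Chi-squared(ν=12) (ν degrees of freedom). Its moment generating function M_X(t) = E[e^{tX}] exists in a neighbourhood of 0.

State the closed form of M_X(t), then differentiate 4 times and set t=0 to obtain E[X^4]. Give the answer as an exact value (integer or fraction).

E[X^4] = M^(4)(0) = 48384

M_X(t) = (1 - 2*t)^(-6)
M^(4)(t) = 48384/(1024*t^10 - 5120*t^9 + 11520*t^8 - 15360*t^7 + 13440*t^6 - 8064*t^5 + 3360*t^4 - 960*t^3 + 180*t^2 - 20*t + 1)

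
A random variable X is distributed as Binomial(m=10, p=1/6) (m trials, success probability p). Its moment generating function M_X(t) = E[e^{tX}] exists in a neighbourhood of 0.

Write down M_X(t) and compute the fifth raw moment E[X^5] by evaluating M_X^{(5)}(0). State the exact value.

E[X^5] = d^5M/dt^5 |_{t=0} = 2975/18

M_X(t) = (e^(t)/6 + 5/6)^10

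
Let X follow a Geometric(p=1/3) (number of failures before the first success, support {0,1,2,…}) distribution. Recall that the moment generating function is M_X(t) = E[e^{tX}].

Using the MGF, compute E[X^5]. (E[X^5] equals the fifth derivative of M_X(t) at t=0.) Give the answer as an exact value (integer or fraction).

M_X(t) = 1/(3*(1 - 2*e^(t)/3))
dM/dt = 2*e^(t)/(4*e^(2*t) - 12*e^(t) + 9)
d^2M/dt^2 = (-4*e^(2*t) - 6*e^(t))/(8*e^(3*t) - 36*e^(2*t) + 54*e^(t) - 27)
d^3M/dt^3 = (8*e^(3*t) + 48*e^(2*t) + 18*e^(t))/(16*e^(4*t) - 96*e^(3*t) + 216*e^(2*t) - 216*e^(t) + 81)
d^4M/dt^4 = (-16*e^(4*t) - 264*e^(3*t) - 396*e^(2*t) - 54*e^(t))/(32*e^(5*t) - 240*e^(4*t) + 720*e^(3*t) - 1080*e^(2*t) + 810*e^(t) - 243)
d^5M/dt^5 = (32*e^(5*t) + 1248*e^(4*t) + 4752*e^(3*t) + 2808*e^(2*t) + 162*e^(t))/(64*e^(6*t) - 576*e^(5*t) + 2160*e^(4*t) - 4320*e^(3*t) + 4860*e^(2*t) - 2916*e^(t) + 729)

E[X^5] = d^5M/dt^5 |_{t=0} = 9002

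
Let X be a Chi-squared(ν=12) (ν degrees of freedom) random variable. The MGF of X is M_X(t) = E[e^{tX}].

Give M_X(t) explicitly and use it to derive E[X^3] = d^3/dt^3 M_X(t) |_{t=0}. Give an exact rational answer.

M_X(t) = (1 - 2*t)^(-6)
D^3[M](t) = -2688/(512*t^9 - 2304*t^8 + 4608*t^7 - 5376*t^6 + 4032*t^5 - 2016*t^4 + 672*t^3 - 144*t^2 + 18*t - 1)

E[X^3] = D^3[M](0) = 2688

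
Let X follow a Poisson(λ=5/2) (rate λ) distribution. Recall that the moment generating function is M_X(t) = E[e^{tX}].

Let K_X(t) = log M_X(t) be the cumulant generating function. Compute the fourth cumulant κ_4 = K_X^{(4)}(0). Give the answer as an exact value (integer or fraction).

κ_4 = K^(4)(0) = 5/2

M_X(t) = e^(5*e^(t)/2 - 5/2)
K_X(t) = log M_X(t) = 5*e^(t)/2 - 5/2
K^(4)(t) = 5*e^(t)/2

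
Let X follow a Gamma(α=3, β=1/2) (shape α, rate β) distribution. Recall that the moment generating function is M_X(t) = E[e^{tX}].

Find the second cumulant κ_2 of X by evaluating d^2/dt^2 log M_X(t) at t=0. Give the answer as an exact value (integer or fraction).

M_X(t) = 1/(8*(1/2 - t)^3)
K_X(t) = log M_X(t) = -3*log(1/2 - t) - 3*log(2)
K^(2)(t) = 12/(4*t^2 - 4*t + 1)

κ_2 = K^(2)(0) = 12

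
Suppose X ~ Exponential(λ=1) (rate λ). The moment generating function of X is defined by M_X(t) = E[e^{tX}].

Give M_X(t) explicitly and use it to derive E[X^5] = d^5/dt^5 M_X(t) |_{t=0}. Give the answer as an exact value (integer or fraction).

M_X(t) = 1/(1 - t)
M^(5)(t) = 120/(t^6 - 6*t^5 + 15*t^4 - 20*t^3 + 15*t^2 - 6*t + 1)

E[X^5] = M^(5)(0) = 120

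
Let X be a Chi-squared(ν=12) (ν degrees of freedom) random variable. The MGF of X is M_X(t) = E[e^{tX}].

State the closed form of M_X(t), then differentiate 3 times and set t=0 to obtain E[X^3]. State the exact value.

E[X^3] = M′′′(0) = 2688

M_X(t) = (1 - 2*t)^(-6)
M′(t) = -12/(128*t^7 - 448*t^6 + 672*t^5 - 560*t^4 + 280*t^3 - 84*t^2 + 14*t - 1)
M′′(t) = 168/(256*t^8 - 1024*t^7 + 1792*t^6 - 1792*t^5 + 1120*t^4 - 448*t^3 + 112*t^2 - 16*t + 1)
M′′′(t) = -2688/(512*t^9 - 2304*t^8 + 4608*t^7 - 5376*t^6 + 4032*t^5 - 2016*t^4 + 672*t^3 - 144*t^2 + 18*t - 1)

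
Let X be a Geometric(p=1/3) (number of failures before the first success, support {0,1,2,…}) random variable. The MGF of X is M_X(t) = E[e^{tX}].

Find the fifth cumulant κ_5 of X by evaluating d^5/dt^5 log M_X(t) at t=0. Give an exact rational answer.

M_X(t) = 1/(3*(1 - 2*e^(t)/3))
K_X(t) = log M_X(t) = -log(1 - 2*e^(t)/3) - log(3)
D^5[K](t) = (-48*e^(4*t) - 792*e^(3*t) - 1188*e^(2*t) - 162*e^(t))/(32*e^(5*t) - 240*e^(4*t) + 720*e^(3*t) - 1080*e^(2*t) + 810*e^(t) - 243)

κ_5 = D^5[K](0) = 2190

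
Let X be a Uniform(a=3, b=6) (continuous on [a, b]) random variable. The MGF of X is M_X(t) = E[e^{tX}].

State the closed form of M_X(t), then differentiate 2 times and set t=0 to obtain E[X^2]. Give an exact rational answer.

M_X(t) = (e^(6*t) - e^(3*t))/(3*t)
M^(2)(t) = (36*t^2*e^(6*t) - 9*t^2*e^(3*t) - 12*t*e^(6*t) + 6*t*e^(3*t) + 2*e^(6*t) - 2*e^(3*t))/(3*t^3)

E[X^2] = M^(2)(0) = 21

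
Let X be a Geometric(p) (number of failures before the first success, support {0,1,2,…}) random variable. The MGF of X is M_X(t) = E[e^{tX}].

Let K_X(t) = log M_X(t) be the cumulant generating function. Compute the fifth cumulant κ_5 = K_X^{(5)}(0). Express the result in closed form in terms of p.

κ_5 = K^(5)(0) = (p^4 - 15*p^3 + 50*p^2 - 60*p + 24)/p^5

M_X(t) = p/(-(1 - p)*e^(t) + 1)
K_X(t) = log M_X(t) = log(p) - log(-(1 - p)*e^(t) + 1)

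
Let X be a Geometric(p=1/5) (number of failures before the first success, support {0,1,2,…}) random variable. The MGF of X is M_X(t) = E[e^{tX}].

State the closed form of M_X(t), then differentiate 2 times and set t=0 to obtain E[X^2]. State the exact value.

E[X^2] = M′′(0) = 36

M_X(t) = 1/(5*(1 - 4*e^(t)/5))
M′(t) = 4*e^(t)/(16*e^(2*t) - 40*e^(t) + 25)
M′′(t) = (-16*e^(2*t) - 20*e^(t))/(64*e^(3*t) - 240*e^(2*t) + 300*e^(t) - 125)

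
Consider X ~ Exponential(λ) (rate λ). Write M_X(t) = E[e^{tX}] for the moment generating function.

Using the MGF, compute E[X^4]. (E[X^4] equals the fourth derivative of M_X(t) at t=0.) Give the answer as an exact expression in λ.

M_X(t) = λ/(λ - t)
M^(4)(t) = -24*λ/(-λ^5 + 5*λ^4*t - 10*λ^3*t^2 + 10*λ^2*t^3 - 5*λ*t^4 + t^5)

E[X^4] = M^(4)(0) = 24/λ^4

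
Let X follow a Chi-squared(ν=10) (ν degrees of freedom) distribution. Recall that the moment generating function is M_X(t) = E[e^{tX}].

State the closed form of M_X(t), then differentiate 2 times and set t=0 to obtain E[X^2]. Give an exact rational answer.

E[X^2] = D^2[M](0) = 120

M_X(t) = (1 - 2*t)^(-5)
D^2[M](t) = -120/(128*t^7 - 448*t^6 + 672*t^5 - 560*t^4 + 280*t^3 - 84*t^2 + 14*t - 1)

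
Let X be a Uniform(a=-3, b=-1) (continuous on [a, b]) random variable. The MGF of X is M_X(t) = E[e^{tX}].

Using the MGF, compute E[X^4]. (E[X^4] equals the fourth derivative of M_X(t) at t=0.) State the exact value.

E[X^4] = d^4M/dt^4 |_{t=0} = 121/5

M_X(t) = (e^(-t) - e^(-3*t))/(2*t)
dM/dt = (-t*e^(2*t) + 3*t - e^(2*t) + 1)*e^(-3*t)/(2*t^2)
d^2M/dt^2 = (t^2*e^(2*t) - 9*t^2 + 2*t*e^(2*t) - 6*t + 2*e^(2*t) - 2)*e^(-3*t)/(2*t^3)
d^3M/dt^3 = (-t^3*e^(2*t) + 27*t^3 - 3*t^2*e^(2*t) + 27*t^2 - 6*t*e^(2*t) + 18*t - 6*e^(2*t) + 6)*e^(-3*t)/(2*t^4)
d^4M/dt^4 = (t^4*e^(2*t) - 81*t^4 + 4*t^3*e^(2*t) - 108*t^3 + 12*t^2*e^(2*t) - 108*t^2 + 24*t*e^(2*t) - 72*t + 24*e^(2*t) - 24)*e^(-3*t)/(2*t^5)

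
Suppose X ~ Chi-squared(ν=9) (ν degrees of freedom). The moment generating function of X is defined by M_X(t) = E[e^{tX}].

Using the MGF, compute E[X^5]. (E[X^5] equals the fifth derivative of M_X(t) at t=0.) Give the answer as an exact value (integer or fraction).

M_X(t) = (1 - 2*t)^(-9/2)
M′(t) = -9/(32*t^5*√(1 - 2*t) - 80*t^4*√(1 - 2*t) + 80*t^3*√(1 - 2*t) - 40*t^2*√(1 - 2*t) + 10*t*√(1 - 2*t) - √(1 - 2*t))
M′′(t) = 99/(64*t^6*√(1 - 2*t) - 192*t^5*√(1 - 2*t) + 240*t^4*√(1 - 2*t) - 160*t^3*√(1 - 2*t) + 60*t^2*√(1 - 2*t) - 12*t*√(1 - 2*t) + √(1 - 2*t))

E[X^5] = M′′′′′(0) = 328185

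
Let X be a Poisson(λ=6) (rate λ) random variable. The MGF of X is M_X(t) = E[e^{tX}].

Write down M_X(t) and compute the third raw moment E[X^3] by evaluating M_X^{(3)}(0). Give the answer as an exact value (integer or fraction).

M_X(t) = e^(6*e^(t) - 6)
dM/dt = 6*e^(-6)*e^(t)*e^(6*e^(t))
d^2M/dt^2 = (36*e^(2*t)*e^(6*e^(t)) + 6*e^(t)*e^(6*e^(t)))*e^(-6)
d^3M/dt^3 = (216*e^(3*t)*e^(6*e^(t)) + 108*e^(2*t)*e^(6*e^(t)) + 6*e^(t)*e^(6*e^(t)))*e^(-6)

E[X^3] = d^3M/dt^3 |_{t=0} = 330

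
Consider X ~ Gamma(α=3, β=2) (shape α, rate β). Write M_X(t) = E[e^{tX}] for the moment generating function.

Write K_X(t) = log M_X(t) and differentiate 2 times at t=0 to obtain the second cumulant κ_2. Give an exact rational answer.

M_X(t) = 8/(2 - t)^3
K_X(t) = log M_X(t) = -3*log(2 - t) + 3*log(2)
K′(t) = -3/(t - 2)
K′′(t) = 3/(t^2 - 4*t + 4)

κ_2 = K′′(0) = 3/4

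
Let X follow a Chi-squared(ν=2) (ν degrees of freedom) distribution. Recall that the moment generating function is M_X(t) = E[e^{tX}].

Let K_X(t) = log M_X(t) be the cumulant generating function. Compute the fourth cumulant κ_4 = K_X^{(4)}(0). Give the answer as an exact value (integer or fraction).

M_X(t) = 1/(1 - 2*t)
K_X(t) = log M_X(t) = -log(1 - 2*t)
K′(t) = -2/(2*t - 1)
K′′(t) = 4/(4*t^2 - 4*t + 1)
K′′′(t) = -16/(8*t^3 - 12*t^2 + 6*t - 1)
K′′′′(t) = 96/(16*t^4 - 32*t^3 + 24*t^2 - 8*t + 1)

κ_4 = K′′′′(0) = 96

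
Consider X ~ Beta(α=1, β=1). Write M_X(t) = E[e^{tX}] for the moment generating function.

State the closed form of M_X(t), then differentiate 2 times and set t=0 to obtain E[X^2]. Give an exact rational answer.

M_X(t) = ₁F₁(1; 2; t)
M′(t) = ₁F₁(2; 3; t)/2
M′′(t) = ₁F₁(3; 4; t)/3

E[X^2] = M′′(0) = 1/3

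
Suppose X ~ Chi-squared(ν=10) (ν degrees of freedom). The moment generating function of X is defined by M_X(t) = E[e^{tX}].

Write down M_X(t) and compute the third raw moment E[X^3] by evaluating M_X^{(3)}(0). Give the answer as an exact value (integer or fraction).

M_X(t) = (1 - 2*t)^(-5)
dM/dt = 10/(64*t^6 - 192*t^5 + 240*t^4 - 160*t^3 + 60*t^2 - 12*t + 1)
d^2M/dt^2 = -120/(128*t^7 - 448*t^6 + 672*t^5 - 560*t^4 + 280*t^3 - 84*t^2 + 14*t - 1)
d^3M/dt^3 = 1680/(256*t^8 - 1024*t^7 + 1792*t^6 - 1792*t^5 + 1120*t^4 - 448*t^3 + 112*t^2 - 16*t + 1)

E[X^3] = d^3M/dt^3 |_{t=0} = 1680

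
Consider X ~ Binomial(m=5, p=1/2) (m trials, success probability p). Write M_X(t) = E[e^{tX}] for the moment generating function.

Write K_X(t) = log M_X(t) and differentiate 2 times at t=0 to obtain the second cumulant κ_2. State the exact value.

M_X(t) = (e^(t)/2 + 1/2)^5
K_X(t) = log M_X(t) = 5*log(e^(t)/2 + 1/2)
D^2[K](t) = 5*e^(t)/(e^(2*t) + 2*e^(t) + 1)

κ_2 = D^2[K](0) = 5/4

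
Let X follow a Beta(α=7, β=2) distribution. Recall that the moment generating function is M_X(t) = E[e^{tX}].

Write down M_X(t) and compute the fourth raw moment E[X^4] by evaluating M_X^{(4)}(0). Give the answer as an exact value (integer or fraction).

E[X^4] = M^(4)(0) = 14/33

M_X(t) = ₁F₁(7; 9; t)
M^(4)(t) = 14*₁F₁(11; 13; t)/33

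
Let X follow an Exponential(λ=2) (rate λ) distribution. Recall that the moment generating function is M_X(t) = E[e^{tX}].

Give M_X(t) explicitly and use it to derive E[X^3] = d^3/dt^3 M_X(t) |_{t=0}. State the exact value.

M_X(t) = 2/(2 - t)
D^3[M](t) = 12/(t^4 - 8*t^3 + 24*t^2 - 32*t + 16)

E[X^3] = D^3[M](0) = 3/4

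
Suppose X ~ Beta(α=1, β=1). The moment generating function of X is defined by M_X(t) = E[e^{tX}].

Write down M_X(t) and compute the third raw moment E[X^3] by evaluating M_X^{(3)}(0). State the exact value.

E[X^3] = D^3[M](0) = 1/4

M_X(t) = ₁F₁(1; 2; t)
D^3[M](t) = ₁F₁(4; 5; t)/4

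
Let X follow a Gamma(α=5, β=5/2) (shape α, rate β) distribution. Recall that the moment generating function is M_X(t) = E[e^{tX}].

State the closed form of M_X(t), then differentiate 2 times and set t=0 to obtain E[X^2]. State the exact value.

M_X(t) = 3125/(32*(5/2 - t)^5)
M^(2)(t) = -375000/(128*t^7 - 2240*t^6 + 16800*t^5 - 70000*t^4 + 175000*t^3 - 262500*t^2 + 218750*t - 78125)

E[X^2] = M^(2)(0) = 24/5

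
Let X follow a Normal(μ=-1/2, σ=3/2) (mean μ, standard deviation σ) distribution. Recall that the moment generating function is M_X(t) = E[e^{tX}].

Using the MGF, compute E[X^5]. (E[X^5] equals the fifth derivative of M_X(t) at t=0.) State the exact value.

E[X^5] = M′′′′′(0) = -653/16

M_X(t) = e^(9*t^2/8 - t/2)
M′(t) = 9*t*e^(-t/2)*e^(9*t^2/8)/4 - e^(-t/2)*e^(9*t^2/8)/2
M′′(t) = (81*t^2*e^(9*t^2/8) - 36*t*e^(9*t^2/8) + 40*e^(9*t^2/8))*e^(-t/2)/16
M′′′(t) = (729*t^3*e^(9*t^2/8) - 486*t^2*e^(9*t^2/8) + 1080*t*e^(9*t^2/8) - 224*e^(9*t^2/8))*e^(-t/2)/64
M′′′′(t) = (6561*t^4*e^(9*t^2/8) - 5832*t^3*e^(9*t^2/8) + 19440*t^2*e^(9*t^2/8) - 8064*t*e^(9*t^2/8) + 4768*e^(9*t^2/8))*e^(-t/2)/256
M′′′′′(t) = (59049*t^5*e^(9*t^2/8) - 65610*t^4*e^(9*t^2/8) + 291600*t^3*e^(9*t^2/8) - 181440*t^2*e^(9*t^2/8) + 214560*t*e^(9*t^2/8) - 41792*e^(9*t^2/8))*e^(-t/2)/1024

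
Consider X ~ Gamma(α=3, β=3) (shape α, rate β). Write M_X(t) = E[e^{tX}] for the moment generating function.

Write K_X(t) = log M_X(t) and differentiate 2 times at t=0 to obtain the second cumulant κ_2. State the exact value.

M_X(t) = 27/(3 - t)^3
K_X(t) = log M_X(t) = -3*log(3 - t) + 3*log(3)
D^2[K](t) = 3/(t^2 - 6*t + 9)

κ_2 = D^2[K](0) = 1/3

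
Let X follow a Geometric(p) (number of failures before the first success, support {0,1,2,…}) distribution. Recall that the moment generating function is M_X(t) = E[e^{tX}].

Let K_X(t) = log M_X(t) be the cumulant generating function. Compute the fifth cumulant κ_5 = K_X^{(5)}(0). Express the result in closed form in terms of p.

M_X(t) = p/(-(1 - p)*e^(t) + 1)
K_X(t) = log M_X(t) = log(p) - log(-(1 - p)*e^(t) + 1)

κ_5 = D^5[K](0) = (p^4 - 15*p^3 + 50*p^2 - 60*p + 24)/p^5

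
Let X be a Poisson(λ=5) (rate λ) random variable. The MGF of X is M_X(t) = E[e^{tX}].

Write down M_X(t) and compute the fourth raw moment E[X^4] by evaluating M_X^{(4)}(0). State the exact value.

E[X^4] = M′′′′(0) = 1555

M_X(t) = e^(5*e^(t) - 5)
M′(t) = 5*e^(-5)*e^(t)*e^(5*e^(t))
M′′(t) = (25*e^(2*t)*e^(5*e^(t)) + 5*e^(t)*e^(5*e^(t)))*e^(-5)
M′′′(t) = (125*e^(3*t)*e^(5*e^(t)) + 75*e^(2*t)*e^(5*e^(t)) + 5*e^(t)*e^(5*e^(t)))*e^(-5)
M′′′′(t) = (625*e^(4*t)*e^(5*e^(t)) + 750*e^(3*t)*e^(5*e^(t)) + 175*e^(2*t)*e^(5*e^(t)) + 5*e^(t)*e^(5*e^(t)))*e^(-5)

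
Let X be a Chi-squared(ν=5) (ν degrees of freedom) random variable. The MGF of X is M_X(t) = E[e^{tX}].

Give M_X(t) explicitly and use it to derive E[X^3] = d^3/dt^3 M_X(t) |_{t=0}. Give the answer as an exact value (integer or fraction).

M_X(t) = (1 - 2*t)^(-5/2)
M^(3)(t) = -315/(32*t^5*√(1 - 2*t) - 80*t^4*√(1 - 2*t) + 80*t^3*√(1 - 2*t) - 40*t^2*√(1 - 2*t) + 10*t*√(1 - 2*t) - √(1 - 2*t))

E[X^3] = M^(3)(0) = 315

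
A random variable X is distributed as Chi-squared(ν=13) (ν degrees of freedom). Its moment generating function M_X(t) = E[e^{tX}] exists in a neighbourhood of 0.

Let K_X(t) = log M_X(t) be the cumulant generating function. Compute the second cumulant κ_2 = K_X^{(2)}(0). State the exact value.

M_X(t) = (1 - 2*t)^(-13/2)
K_X(t) = log M_X(t) = -13*log(1 - 2*t)/2
dK/dt = -13/(2*t - 1)
d^2K/dt^2 = 26/(4*t^2 - 4*t + 1)

κ_2 = d^2K/dt^2 |_{t=0} = 26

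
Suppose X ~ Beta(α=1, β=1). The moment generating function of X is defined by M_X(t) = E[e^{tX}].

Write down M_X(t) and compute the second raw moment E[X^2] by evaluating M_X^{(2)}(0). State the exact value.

E[X^2] = d^2M/dt^2 |_{t=0} = 1/3

M_X(t) = ₁F₁(1; 2; t)
dM/dt = ₁F₁(2; 3; t)/2
d^2M/dt^2 = ₁F₁(3; 4; t)/3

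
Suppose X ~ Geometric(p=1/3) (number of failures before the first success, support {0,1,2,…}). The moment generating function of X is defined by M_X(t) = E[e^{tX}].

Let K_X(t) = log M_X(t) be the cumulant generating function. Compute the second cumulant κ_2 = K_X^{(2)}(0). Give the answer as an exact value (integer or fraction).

κ_2 = K^(2)(0) = 6

M_X(t) = 1/(3*(1 - 2*e^(t)/3))
K_X(t) = log M_X(t) = -log(1 - 2*e^(t)/3) - log(3)
K^(2)(t) = 6*e^(t)/(4*e^(2*t) - 12*e^(t) + 9)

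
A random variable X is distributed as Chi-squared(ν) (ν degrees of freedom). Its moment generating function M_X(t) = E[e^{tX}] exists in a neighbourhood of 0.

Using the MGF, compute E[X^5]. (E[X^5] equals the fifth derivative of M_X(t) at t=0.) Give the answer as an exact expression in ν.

M_X(t) = (1 - 2*t)^(-ν/2)
dM/dt = -ν/(2*t*(1 - 2*t)^(ν/2) - (1 - 2*t)^(ν/2))
d^2M/dt^2 = (ν^2 + 2*ν)/(4*t^2*(1 - 2*t)^(ν/2) - 4*t*(1 - 2*t)^(ν/2) + (1 - 2*t)^(ν/2))
d^3M/dt^3 = (-ν^3 - 6*ν^2 - 8*ν)/(8*t^3*(1 - 2*t)^(ν/2) - 12*t^2*(1 - 2*t)^(ν/2) + 6*t*(1 - 2*t)^(ν/2) - (1 - 2*t)^(ν/2))
d^4M/dt^4 = (ν^4 + 12*ν^3 + 44*ν^2 + 48*ν)/(16*t^4*(1 - 2*t)^(ν/2) - 32*t^3*(1 - 2*t)^(ν/2) + 24*t^2*(1 - 2*t)^(ν/2) - 8*t*(1 - 2*t)^(ν/2) + (1 - 2*t)^(ν/2))

E[X^5] = d^5M/dt^5 |_{t=0} = ν*(ν^4 + 20*ν^3 + 140*ν^2 + 400*ν + 384)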